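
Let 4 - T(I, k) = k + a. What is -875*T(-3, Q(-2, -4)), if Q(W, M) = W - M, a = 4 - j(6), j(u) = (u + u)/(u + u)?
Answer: 875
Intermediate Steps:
j(u) = 1 (j(u) = (2*u)/((2*u)) = (2*u)*(1/(2*u)) = 1)
a = 3 (a = 4 - 1*1 = 4 - 1 = 3)
T(I, k) = 1 - k (T(I, k) = 4 - (k + 3) = 4 - (3 + k) = 4 + (-3 - k) = 1 - k)
-875*T(-3, Q(-2, -4)) = -875*(1 - (-2 - 1*(-4))) = -875*(1 - (-2 + 4)) = -875*(1 - 1*2) = -875*(1 - 2) = -875*(-1) = 875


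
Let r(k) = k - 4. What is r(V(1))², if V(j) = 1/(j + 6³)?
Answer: 751689/47089 ≈ 15.963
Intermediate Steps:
V(j) = 1/(216 + j) (V(j) = 1/(j + 216) = 1/(216 + j))
r(k) = -4 + k
r(V(1))² = (-4 + 1/(216 + 1))² = (-4 + 1/217)² = (-867/217)² = 751689/47089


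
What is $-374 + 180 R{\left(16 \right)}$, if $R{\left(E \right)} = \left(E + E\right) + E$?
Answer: $8266$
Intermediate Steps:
$R{\left(E \right)} = 3 E$ ($R{\left(E \right)} = 2 E + E = 3 E$)
$-374 + 180 R{\left(16 \right)} = -374 + 180 \cdot 3 \cdot 16 = -374 + 180 \cdot 48 = -374 + 8640 = 8266$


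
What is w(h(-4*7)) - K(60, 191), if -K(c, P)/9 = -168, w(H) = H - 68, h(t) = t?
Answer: -1608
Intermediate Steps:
w(H) = -68 + H
K(c, P) = 1512 (K(c, P) = -9*(-168) = 1512)
w(h(-4*7)) - K(60, 191) = (-68 - 4*7) - 1*1512 = (-68 - 28) - 1512 = -96 - 1512 = -1608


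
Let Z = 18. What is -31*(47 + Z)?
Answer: -2015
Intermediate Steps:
-31*(47 + Z) = -31*(47 + 18) = -31*65 = -2015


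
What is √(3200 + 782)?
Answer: √3982 ≈ 63.103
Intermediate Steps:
√(3200 + 782) = √3982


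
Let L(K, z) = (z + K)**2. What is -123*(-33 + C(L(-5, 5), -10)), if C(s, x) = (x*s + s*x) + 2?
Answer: 3813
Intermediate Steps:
L(K, z) = (K + z)**2
C(s, x) = 2 + 2*s*x (C(s, x) = (s*x + s*x) + 2 = 2*s*x + 2 = 2 + 2*s*x)
-123*(-33 + C(L(-5, 5), -10)) = -123*(-33 + (2 + 2*(-5 + 5)**2*(-10))) = -123*(-33 + (2 + 2*0**2*(-10))) = -123*(-33 + (2 + 2*0*(-10))) = -123*(-33 + (2 + 0)) = -123*(-33 + 2) = -123*(-31) = 3813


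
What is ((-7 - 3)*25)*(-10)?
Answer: 2500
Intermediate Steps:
((-7 - 3)*25)*(-10) = -10*25*(-10) = -250*(-10) = 2500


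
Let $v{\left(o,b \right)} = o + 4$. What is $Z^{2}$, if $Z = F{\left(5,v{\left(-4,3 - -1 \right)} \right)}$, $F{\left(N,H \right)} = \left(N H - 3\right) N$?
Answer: $225$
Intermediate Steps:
$v{\left(o,b \right)} = 4 + o$
$F{\left(N,H \right)} = N \left(-3 + H N\right)$ ($F{\left(N,H \right)} = \left(H N - 3\right) N = \left(-3 + H N\right) N = N \left(-3 + H N\right)$)
$Z = -15$ ($Z = 5 \left(-3 + \left(4 - 4\right) 5\right) = 5 \left(-3 + 0 \cdot 5\right) = 5 \left(-3 + 0\right) = 5 \left(-3\right) = -15$)
$Z^{2} = \left(-15\right)^{2} = 225$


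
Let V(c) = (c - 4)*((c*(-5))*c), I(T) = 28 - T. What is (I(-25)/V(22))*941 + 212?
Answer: 9184847/43560 ≈ 210.85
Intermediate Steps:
V(c) = -5*c**2*(-4 + c) (V(c) = (-4 + c)*((-5*c)*c) = (-4 + c)*(-5*c**2) = -5*c**2*(-4 + c))
(I(-25)/V(22))*941 + 212 = ((28 - 1*(-25))/((5*22**2*(4 - 1*22))))*941 + 212 = ((28 + 25)/((5*484*(4 - 22))))*941 + 212 = (53/((5*484*(-18))))*941 + 212 = (53/(-43560))*941 + 212 = (53*(-1/43560))*941 + 212 = -53/43560*941 + 212 = -49873/43560 + 212 = 9184847/43560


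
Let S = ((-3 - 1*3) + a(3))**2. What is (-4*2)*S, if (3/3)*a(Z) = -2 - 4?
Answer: -1152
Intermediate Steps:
a(Z) = -6 (a(Z) = -2 - 4 = -6)
S = 144 (S = ((-3 - 1*3) - 6)**2 = ((-3 - 3) - 6)**2 = (-6 - 6)**2 = (-12)**2 = 144)
(-4*2)*S = -4*2*144 = -8*144 = -1152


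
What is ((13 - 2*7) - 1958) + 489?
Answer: -1470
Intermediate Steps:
((13 - 2*7) - 1958) + 489 = ((13 - 14) - 1958) + 489 = (-1 - 1958) + 489 = -1959 + 489 = -1470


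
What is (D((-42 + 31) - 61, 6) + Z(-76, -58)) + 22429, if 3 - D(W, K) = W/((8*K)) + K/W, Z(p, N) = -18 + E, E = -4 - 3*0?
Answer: 268939/12 ≈ 22412.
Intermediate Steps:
E = -4 (E = -4 + 0 = -4)
Z(p, N) = -22 (Z(p, N) = -18 - 4 = -22)
D(W, K) = 3 - K/W - W/(8*K) (D(W, K) = 3 - (W/((8*K)) + K/W) = 3 - (W*(1/(8*K)) + K/W) = 3 - (W/(8*K) + K/W) = 3 - (K/W + W/(8*K)) = 3 + (-K/W - W/(8*K)) = 3 - K/W - W/(8*K))
(D((-42 + 31) - 61, 6) + Z(-76, -58)) + 22429 = ((3 - 1*6/((-42 + 31) - 61) - ⅛*((-42 + 31) - 61)/6) - 22) + 22429 = ((3 - 1*6/(-11 - 61) - ⅛*(-11 - 61)*⅙) - 22) + 22429 = ((3 - 1*6/(-72) - ⅛*(-72)*⅙) - 22) + 22429 = ((3 - 1*6*(-1/72) + 3/2) - 22) + 22429 = ((3 + 1/12 + 3/2) - 22) + 22429 = (55/12 - 22) + 22429 = -209/12 + 22429 = 268939/12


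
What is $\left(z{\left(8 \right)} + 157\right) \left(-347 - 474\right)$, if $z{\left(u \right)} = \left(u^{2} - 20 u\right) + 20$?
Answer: $-66501$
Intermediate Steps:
$z{\left(u \right)} = 20 + u^{2} - 20 u$
$\left(z{\left(8 \right)} + 157\right) \left(-347 - 474\right) = \left(\left(20 + 8^{2} - 160\right) + 157\right) \left(-347 - 474\right) = \left(\left(20 + 64 - 160\right) + 157\right) \left(-821\right) = \left(-76 + 157\right) \left(-821\right) = 81 \left(-821\right) = -66501$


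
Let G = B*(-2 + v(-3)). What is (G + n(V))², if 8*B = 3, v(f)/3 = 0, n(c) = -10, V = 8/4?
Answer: 1849/16 ≈ 115.56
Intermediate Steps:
V = 2 (V = 8*(¼) = 2)
v(f) = 0 (v(f) = 3*0 = 0)
B = 3/8 (B = (⅛)*3 = 3/8 ≈ 0.37500)
G = -¾ (G = 3*(-2 + 0)/8 = (3/8)*(-2) = -¾ ≈ -0.75000)
(G + n(V))² = (-¾ - 10)² = (-43/4)² = 1849/16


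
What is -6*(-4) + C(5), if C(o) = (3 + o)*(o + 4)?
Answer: 96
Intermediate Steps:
C(o) = (3 + o)*(4 + o)
-6*(-4) + C(5) = -6*(-4) + (12 + 5² + 7*5) = 24 + (12 + 25 + 35) = 24 + 72 = 96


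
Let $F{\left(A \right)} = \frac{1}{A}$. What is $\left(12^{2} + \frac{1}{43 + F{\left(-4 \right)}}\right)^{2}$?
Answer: $\frac{606538384}{29241} \approx 20743.0$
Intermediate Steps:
$\left(12^{2} + \frac{1}{43 + F{\left(-4 \right)}}\right)^{2} = \left(12^{2} + \frac{1}{43 + \frac{1}{-4}}\right)^{2} = \left(144 + \frac{1}{43 - \frac{1}{4}}\right)^{2} = \left(144 + \frac{1}{\frac{171}{4}}\right)^{2} = \left(144 + \frac{4}{171}\right)^{2} = \left(\frac{24628}{171}\right)^{2} = \frac{606538384}{29241}$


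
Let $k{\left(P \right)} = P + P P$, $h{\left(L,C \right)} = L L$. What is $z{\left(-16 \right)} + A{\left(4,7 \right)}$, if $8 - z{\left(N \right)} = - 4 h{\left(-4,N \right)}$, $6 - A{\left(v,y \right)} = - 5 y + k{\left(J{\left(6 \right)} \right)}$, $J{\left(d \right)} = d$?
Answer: $71$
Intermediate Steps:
$h{\left(L,C \right)} = L^{2}$
$k{\left(P \right)} = P + P^{2}$
$A{\left(v,y \right)} = -36 + 5 y$ ($A{\left(v,y \right)} = 6 - \left(- 5 y + 6 \left(1 + 6\right)\right) = 6 - \left(- 5 y + 6 \cdot 7\right) = 6 - \left(- 5 y + 42\right) = 6 - \left(42 - 5 y\right) = 6 + \left(-42 + 5 y\right) = -36 + 5 y$)
$z{\left(N \right)} = 72$ ($z{\left(N \right)} = 8 - - 4 \left(-4\right)^{2} = 8 - \left(-4\right) 16 = 8 - -64 = 8 + 64 = 72$)
$z{\left(-16 \right)} + A{\left(4,7 \right)} = 72 + \left(-36 + 5 \cdot 7\right) = 72 + \left(-36 + 35\right) = 72 - 1 = 71$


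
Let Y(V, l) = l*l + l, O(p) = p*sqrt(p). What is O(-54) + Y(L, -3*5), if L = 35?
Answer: 210 - 162*I*sqrt(6) ≈ 210.0 - 396.82*I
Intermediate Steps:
O(p) = p**(3/2)
Y(V, l) = l + l**2 (Y(V, l) = l**2 + l = l + l**2)
O(-54) + Y(L, -3*5) = (-54)**(3/2) + (-3*5)*(1 - 3*5) = -162*I*sqrt(6) - 15*(1 - 15) = -162*I*sqrt(6) - 15*(-14) = -162*I*sqrt(6) + 210 = 210 - 162*I*sqrt(6)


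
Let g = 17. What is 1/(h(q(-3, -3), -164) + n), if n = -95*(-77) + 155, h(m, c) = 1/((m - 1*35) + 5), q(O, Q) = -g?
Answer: 47/351089 ≈ 0.00013387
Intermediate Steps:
q(O, Q) = -17 (q(O, Q) = -1*17 = -17)
h(m, c) = 1/(-30 + m) (h(m, c) = 1/((m - 35) + 5) = 1/((-35 + m) + 5) = 1/(-30 + m))
n = 7470 (n = 7315 + 155 = 7470)
1/(h(q(-3, -3), -164) + n) = 1/(1/(-30 - 17) + 7470) = 1/(1/(-47) + 7470) = 1/(-1/47 + 7470) = 1/(351089/47) = 47/351089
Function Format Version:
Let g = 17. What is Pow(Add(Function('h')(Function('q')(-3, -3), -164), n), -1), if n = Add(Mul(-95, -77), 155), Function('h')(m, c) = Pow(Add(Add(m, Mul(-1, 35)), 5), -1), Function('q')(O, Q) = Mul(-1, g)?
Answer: Rational(47, 351089) ≈ 0.00013387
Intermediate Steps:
Function('q')(O, Q) = -17 (Function('q')(O, Q) = Mul(-1, 17) = -17)
Function('h')(m, c) = Pow(Add(-30, m), -1) (Function('h')(m, c) = Pow(Add(Add(m, -35), 5), -1) = Pow(Add(Add(-35, m), 5), -1) = Pow(Add(-30, m), -1))
n = 7470 (n = Add(7315, 155) = 7470)
Pow(Add(Function('h')(Function('q')(-3, -3), -164), n), -1) = Pow(Add(Pow(Add(-30, -17), -1), 7470), -1) = Pow(Add(Pow(-47, -1), 7470), -1) = Pow(Add(Rational(-1, 47), 7470), -1) = Pow(Rational(351089, 47), -1) = Rational(47, 351089)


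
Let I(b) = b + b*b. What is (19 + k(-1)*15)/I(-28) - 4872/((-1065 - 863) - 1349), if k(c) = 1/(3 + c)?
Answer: 260005/170856 ≈ 1.5218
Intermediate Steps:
I(b) = b + b**2
(19 + k(-1)*15)/I(-28) - 4872/((-1065 - 863) - 1349) = (19 + 15/(3 - 1))/((-28*(1 - 28))) - 4872/((-1065 - 863) - 1349) = (19 + 15/2)/((-28*(-27))) - 4872/(-1928 - 1349) = (19 + (1/2)*15)/756 - 4872/(-3277) = (19 + 15/2)*(1/756) - 4872*(-1/3277) = (53/2)*(1/756) + 168/113 = 53/1512 + 168/113 = 260005/170856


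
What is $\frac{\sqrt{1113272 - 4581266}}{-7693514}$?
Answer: $- \frac{i \sqrt{3467994}}{7693514} \approx - 0.00024206 i$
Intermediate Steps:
$\frac{\sqrt{1113272 - 4581266}}{-7693514} = \sqrt{-3467994} \left(- \frac{1}{7693514}\right) = i \sqrt{3467994} \left(- \frac{1}{7693514}\right) = - \frac{i \sqrt{3467994}}{7693514}$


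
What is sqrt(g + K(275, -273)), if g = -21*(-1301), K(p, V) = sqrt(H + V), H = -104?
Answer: sqrt(27321 + I*sqrt(377)) ≈ 165.29 + 0.0587*I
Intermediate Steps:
K(p, V) = sqrt(-104 + V)
g = 27321
sqrt(g + K(275, -273)) = sqrt(27321 + sqrt(-104 - 273)) = sqrt(27321 + sqrt(-377)) = sqrt(27321 + I*sqrt(377))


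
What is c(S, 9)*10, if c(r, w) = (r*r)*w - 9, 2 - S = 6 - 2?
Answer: 270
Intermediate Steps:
S = -2 (S = 2 - (6 - 2) = 2 - 1*4 = 2 - 4 = -2)
c(r, w) = -9 + w*r² (c(r, w) = r²*w - 9 = w*r² - 9 = -9 + w*r²)
c(S, 9)*10 = (-9 + 9*(-2)²)*10 = (-9 + 9*4)*10 = (-9 + 36)*10 = 27*10 = 270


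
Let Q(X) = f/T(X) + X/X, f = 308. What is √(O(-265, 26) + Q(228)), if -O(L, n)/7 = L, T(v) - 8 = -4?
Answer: √1933 ≈ 43.966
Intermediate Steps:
T(v) = 4 (T(v) = 8 - 4 = 4)
O(L, n) = -7*L
Q(X) = 78 (Q(X) = 308/4 + X/X = 308*(¼) + 1 = 77 + 1 = 78)
√(O(-265, 26) + Q(228)) = √(-7*(-265) + 78) = √(1855 + 78) = √1933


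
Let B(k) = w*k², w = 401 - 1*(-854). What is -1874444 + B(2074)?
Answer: 5396477936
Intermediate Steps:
w = 1255 (w = 401 + 854 = 1255)
B(k) = 1255*k²
-1874444 + B(2074) = -1874444 + 1255*2074² = -1874444 + 1255*4301476 = -1874444 + 5398352380 = 5396477936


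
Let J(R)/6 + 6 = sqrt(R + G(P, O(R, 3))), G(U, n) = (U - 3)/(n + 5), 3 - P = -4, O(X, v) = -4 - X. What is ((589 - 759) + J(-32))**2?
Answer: 454172/11 - 1648*I*sqrt(8679)/11 ≈ 41288.0 - 13957.0*I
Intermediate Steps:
P = 7 (P = 3 - 1*(-4) = 3 + 4 = 7)
G(U, n) = (-3 + U)/(5 + n)
J(R) = -36 + 6*sqrt(R + 4/(1 - R)) (J(R) = -36 + 6*sqrt(R + (-3 + 7)/(5 + (-4 - R))) = -36 + 6*sqrt(R + 4/(1 - R)))
((589 - 759) + J(-32))**2 = ((589 - 759) + (-36 + 6*sqrt((-4 - 32*(-1 - 32))/(-1 - 32))))**2 = (-170 + (-36 + 6*sqrt((-4 - 32*(-33))/(-33))))**2 = (-170 + (-36 + 6*sqrt(-(-4 + 1056)/33)))**2 = (-170 + (-36 + 6*sqrt(-1/33*1052)))**2 = (-170 + (-36 + 6*sqrt(-1052/33)))**2 = (-170 + (-36 + 6*(2*I*sqrt(8679)/33)))**2 = (-170 + (-36 + 4*I*sqrt(8679)/11))**2 = (-206 + 4*I*sqrt(8679)/11)**2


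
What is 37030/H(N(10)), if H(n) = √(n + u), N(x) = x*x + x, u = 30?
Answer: 529*√35 ≈ 3129.6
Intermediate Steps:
N(x) = x + x² (N(x) = x² + x = x + x²)
H(n) = √(30 + n) (H(n) = √(n + 30) = √(30 + n))
37030/H(N(10)) = 37030/(√(30 + 10*(1 + 10))) = 37030/(√(30 + 10*11)) = 37030/(√(30 + 110)) = 37030/(√140) = 37030/((2*√35)) = 37030*(√35/70) = 529*√35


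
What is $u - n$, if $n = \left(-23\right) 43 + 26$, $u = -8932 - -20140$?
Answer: $12171$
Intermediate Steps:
$u = 11208$ ($u = -8932 + 20140 = 11208$)
$n = -963$ ($n = -989 + 26 = -963$)
$u - n = 11208 - -963 = 11208 + 963 = 12171$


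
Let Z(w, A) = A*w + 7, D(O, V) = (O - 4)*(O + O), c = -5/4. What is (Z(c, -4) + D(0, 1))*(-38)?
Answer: -456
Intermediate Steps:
c = -5/4 (c = -5*¼ = -5/4 ≈ -1.2500)
D(O, V) = 2*O*(-4 + O) (D(O, V) = (-4 + O)*(2*O) = 2*O*(-4 + O))
Z(w, A) = 7 + A*w
(Z(c, -4) + D(0, 1))*(-38) = ((7 - 4*(-5/4)) + 2*0*(-4 + 0))*(-38) = ((7 + 5) + 2*0*(-4))*(-38) = (12 + 0)*(-38) = 12*(-38) = -456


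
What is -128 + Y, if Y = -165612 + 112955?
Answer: -52785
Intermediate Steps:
Y = -52657
-128 + Y = -128 - 52657 = -52785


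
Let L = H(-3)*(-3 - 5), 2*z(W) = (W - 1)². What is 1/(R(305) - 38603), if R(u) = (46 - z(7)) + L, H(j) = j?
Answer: -1/38551 ≈ -2.5940e-5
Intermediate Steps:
z(W) = (-1 + W)²/2 (z(W) = (W - 1)²/2 = (-1 + W)²/2)
L = 24 (L = -3*(-3 - 5) = -3*(-8) = 24)
R(u) = 52 (R(u) = (46 - (-1 + 7)²/2) + 24 = (46 - 6²/2) + 24 = (46 - 36/2) + 24 = (46 - 1*18) + 24 = (46 - 18) + 24 = 28 + 24 = 52)
1/(R(305) - 38603) = 1/(52 - 38603) = 1/(-38551) = -1/38551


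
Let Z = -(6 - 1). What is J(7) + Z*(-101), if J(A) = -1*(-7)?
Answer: 512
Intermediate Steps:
Z = -5 (Z = -1*5 = -5)
J(A) = 7
J(7) + Z*(-101) = 7 - 5*(-101) = 7 + 505 = 512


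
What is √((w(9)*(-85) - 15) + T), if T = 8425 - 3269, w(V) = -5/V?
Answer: √46694/3 ≈ 72.029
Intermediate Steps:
T = 5156
√((w(9)*(-85) - 15) + T) = √((-5/9*(-85) - 15) + 5156) = √((425/9 - 15) + 5156) = √(290/9 + 5156) = √(46694/9) = √46694/3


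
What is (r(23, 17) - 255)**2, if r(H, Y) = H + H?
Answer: 43681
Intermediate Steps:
r(H, Y) = 2*H
(r(23, 17) - 255)**2 = (2*23 - 255)**2 = (46 - 255)**2 = (-209)**2 = 43681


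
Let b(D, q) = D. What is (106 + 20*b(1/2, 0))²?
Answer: 13456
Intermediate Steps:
(106 + 20*b(1/2, 0))² = (106 + 20/2)² = (106 + 20*(½))² = (106 + 10)² = 116² = 13456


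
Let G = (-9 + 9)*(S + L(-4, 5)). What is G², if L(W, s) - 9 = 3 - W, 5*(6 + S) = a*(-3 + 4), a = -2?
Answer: 0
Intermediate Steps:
S = -32/5 (S = -6 + (-2*(-3 + 4))/5 = -6 + (-2*1)/5 = -6 + (⅕)*(-2) = -6 - ⅖ = -32/5 ≈ -6.4000)
L(W, s) = 12 - W (L(W, s) = 9 + (3 - W) = 12 - W)
G = 0 (G = (-9 + 9)*(-32/5 + (12 - 1*(-4))) = 0*(-32/5 + (12 + 4)) = 0*(-32/5 + 16) = 0*(48/5) = 0)
G² = 0² = 0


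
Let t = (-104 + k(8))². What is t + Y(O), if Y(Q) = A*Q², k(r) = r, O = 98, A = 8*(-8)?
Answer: -605440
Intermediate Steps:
A = -64
t = 9216 (t = (-104 + 8)² = (-96)² = 9216)
Y(Q) = -64*Q²
t + Y(O) = 9216 - 64*98² = 9216 - 64*9604 = 9216 - 614656 = -605440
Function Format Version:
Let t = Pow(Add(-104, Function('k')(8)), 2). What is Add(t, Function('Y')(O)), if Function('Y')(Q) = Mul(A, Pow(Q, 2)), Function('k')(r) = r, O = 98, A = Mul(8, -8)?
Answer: -605440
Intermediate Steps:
A = -64
t = 9216 (t = Pow(Add(-104, 8), 2) = Pow(-96, 2) = 9216)
Function('Y')(Q) = Mul(-64, Pow(Q, 2))
Add(t, Function('Y')(O)) = Add(9216, Mul(-64, Pow(98, 2))) = Add(9216, Mul(-64, 9604)) = Add(9216, -614656) = -605440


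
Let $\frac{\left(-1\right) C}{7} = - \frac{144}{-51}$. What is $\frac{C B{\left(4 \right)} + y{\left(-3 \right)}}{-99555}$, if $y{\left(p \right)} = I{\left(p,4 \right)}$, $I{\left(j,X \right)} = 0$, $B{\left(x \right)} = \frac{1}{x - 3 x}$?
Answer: $- \frac{14}{564145} \approx -2.4816 \cdot 10^{-5}$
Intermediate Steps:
$B{\left(x \right)} = - \frac{1}{2 x}$ ($B{\left(x \right)} = \frac{1}{\left(-2\right) x} = - \frac{1}{2 x}$)
$C = - \frac{336}{17}$ ($C = - 7 \left(- \frac{144}{-51}\right) = - 7 \left(\left(-144\right) \left(- \frac{1}{51}\right)\right) = \left(-7\right) \frac{48}{17} = - \frac{336}{17} \approx -19.765$)
$y{\left(p \right)} = 0$
$\frac{C B{\left(4 \right)} + y{\left(-3 \right)}}{-99555} = \frac{- \frac{336 \left(- \frac{1}{2 \cdot 4}\right)}{17} + 0}{-99555} = \left(- \frac{336 \left(\left(- \frac{1}{2}\right) \frac{1}{4}\right)}{17} + 0\right) \left(- \frac{1}{99555}\right) = \left(\left(- \frac{336}{17}\right) \left(- \frac{1}{8}\right) + 0\right) \left(- \frac{1}{99555}\right) = \left(\frac{42}{17} + 0\right) \left(- \frac{1}{99555}\right) = \frac{42}{17} \left(- \frac{1}{99555}\right) = - \frac{14}{564145}$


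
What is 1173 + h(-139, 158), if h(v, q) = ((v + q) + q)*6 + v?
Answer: 2096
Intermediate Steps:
h(v, q) = 7*v + 12*q (h(v, q) = ((q + v) + q)*6 + v = (v + 2*q)*6 + v = (6*v + 12*q) + v = 7*v + 12*q)
1173 + h(-139, 158) = 1173 + (7*(-139) + 12*158) = 1173 + (-973 + 1896) = 1173 + 923 = 2096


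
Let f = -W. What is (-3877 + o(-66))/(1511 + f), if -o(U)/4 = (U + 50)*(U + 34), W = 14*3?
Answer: -5925/1469 ≈ -4.0334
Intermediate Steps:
W = 42
o(U) = -4*(34 + U)*(50 + U) (o(U) = -4*(U + 50)*(U + 34) = -4*(50 + U)*(34 + U) = -4*(34 + U)*(50 + U))
f = -42 (f = -1*42 = -42)
(-3877 + o(-66))/(1511 + f) = (-3877 + (-6800 - 336*(-66) - 4*(-66)²))/(1511 - 42) = (-3877 + (-6800 + 22176 - 4*4356))/1469 = (-3877 + (-6800 + 22176 - 17424))*(1/1469) = (-3877 - 2048)*(1/1469) = -5925*1/1469 = -5925/1469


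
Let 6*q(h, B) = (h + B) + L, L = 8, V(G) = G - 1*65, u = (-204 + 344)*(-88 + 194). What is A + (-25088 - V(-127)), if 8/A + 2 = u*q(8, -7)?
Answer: -277067580/11129 ≈ -24896.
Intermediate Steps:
u = 14840 (u = 140*106 = 14840)
V(G) = -65 + G (V(G) = G - 65 = -65 + G)
q(h, B) = 4/3 + B/6 + h/6 (q(h, B) = ((h + B) + 8)/6 = ((B + h) + 8)/6 = (8 + B + h)/6 = 4/3 + B/6 + h/6)
A = 4/11129 (A = 8/(-2 + 14840*(4/3 + (⅙)*(-7) + (⅙)*8)) = 8/(-2 + 14840*(4/3 - 7/6 + 4/3)) = 8/(-2 + 14840*(3/2)) = 8/(-2 + 22260) = 8/22258 = 8*(1/22258) = 4/11129 ≈ 0.00035942)
A + (-25088 - V(-127)) = 4/11129 + (-25088 - (-65 - 127)) = 4/11129 + (-25088 - 1*(-192)) = 4/11129 + (-25088 + 192) = 4/11129 - 24896 = -277067580/11129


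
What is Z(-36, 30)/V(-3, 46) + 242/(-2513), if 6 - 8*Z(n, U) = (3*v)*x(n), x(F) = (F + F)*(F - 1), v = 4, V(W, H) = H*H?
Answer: -42208541/21270032 ≈ -1.9844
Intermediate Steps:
V(W, H) = H²
x(F) = 2*F*(-1 + F) (x(F) = (2*F)*(-1 + F) = 2*F*(-1 + F))
Z(n, U) = ¾ - 3*n*(-1 + n) (Z(n, U) = ¾ - 3*4*2*n*(-1 + n)/8 = ¾ - 3*2*n*(-1 + n)/2 = ¾ - 3*n*(-1 + n))
Z(-36, 30)/V(-3, 46) + 242/(-2513) = (¾ - 3*(-36)*(-1 - 36))/(46²) + 242/(-2513) = (¾ - 3*(-36)*(-37))/2116 + 242*(-1/2513) = (¾ - 3996)*(1/2116) - 242/2513 = -15981/4*1/2116 - 242/2513 = -15981/8464 - 242/2513 = -42208541/21270032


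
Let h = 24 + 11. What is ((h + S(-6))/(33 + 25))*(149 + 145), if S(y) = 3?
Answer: 5586/29 ≈ 192.62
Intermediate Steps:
h = 35
((h + S(-6))/(33 + 25))*(149 + 145) = ((35 + 3)/(33 + 25))*(149 + 145) = (38/58)*294 = (38*(1/58))*294 = (19/29)*294 = 5586/29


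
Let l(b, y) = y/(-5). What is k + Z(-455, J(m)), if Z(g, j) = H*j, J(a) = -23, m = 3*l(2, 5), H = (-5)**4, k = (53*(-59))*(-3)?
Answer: -4994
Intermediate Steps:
k = 9381 (k = -3127*(-3) = 9381)
l(b, y) = -y/5 (l(b, y) = y*(-1/5) = -y/5)
H = 625
m = -3 (m = 3*(-1/5*5) = 3*(-1) = -3)
Z(g, j) = 625*j
k + Z(-455, J(m)) = 9381 + 625*(-23) = 9381 - 14375 = -4994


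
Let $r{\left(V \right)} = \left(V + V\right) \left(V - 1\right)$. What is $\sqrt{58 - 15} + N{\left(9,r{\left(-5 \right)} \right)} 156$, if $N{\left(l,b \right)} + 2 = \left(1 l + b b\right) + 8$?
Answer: $563940 + \sqrt{43} \approx 5.6395 \cdot 10^{5}$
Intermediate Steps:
$r{\left(V \right)} = 2 V \left(-1 + V\right)$
$N{\left(l,b \right)} = 6 + l + b^{2}$ ($N{\left(l,b \right)} = -2 + \left(\left(1 l + b b\right) + 8\right) = -2 + \left(\left(l + b^{2}\right) + 8\right) = -2 + \left(8 + l + b^{2}\right) = 6 + l + b^{2}$)
$\sqrt{58 - 15} + N{\left(9,r{\left(-5 \right)} \right)} 156 = \sqrt{58 - 15} + \left(6 + 9 + \left(2 \left(-5\right) \left(-1 - 5\right)\right)^{2}\right) 156 = \sqrt{43} + \left(6 + 9 + \left(2 \left(-5\right) \left(-6\right)\right)^{2}\right) 156 = \sqrt{43} + \left(6 + 9 + 60^{2}\right) 156 = \sqrt{43} + \left(6 + 9 + 3600\right) 156 = \sqrt{43} + 3615 \cdot 156 = \sqrt{43} + 563940 = 563940 + \sqrt{43}$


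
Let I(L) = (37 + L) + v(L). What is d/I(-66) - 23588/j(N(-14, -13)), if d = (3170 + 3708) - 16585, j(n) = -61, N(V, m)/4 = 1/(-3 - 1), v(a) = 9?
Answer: 1063887/1220 ≈ 872.04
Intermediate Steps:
N(V, m) = -1 (N(V, m) = 4/(-3 - 1) = 4/(-4) = 4*(-1/4) = -1)
I(L) = 46 + L (I(L) = (37 + L) + 9 = 46 + L)
d = -9707 (d = 6878 - 16585 = -9707)
d/I(-66) - 23588/j(N(-14, -13)) = -9707/(46 - 66) - 23588/(-61) = -9707/(-20) - 23588*(-1/61) = -9707*(-1/20) + 23588/61 = 9707/20 + 23588/61 = 1063887/1220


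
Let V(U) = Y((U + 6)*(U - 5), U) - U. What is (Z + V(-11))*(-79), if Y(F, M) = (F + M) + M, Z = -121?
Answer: 4108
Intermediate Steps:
Y(F, M) = F + 2*M
V(U) = U + (-5 + U)*(6 + U) (V(U) = ((U + 6)*(U - 5) + 2*U) - U = ((6 + U)*(-5 + U) + 2*U) - U = ((-5 + U)*(6 + U) + 2*U) - U = (2*U + (-5 + U)*(6 + U)) - U = U + (-5 + U)*(6 + U))
(Z + V(-11))*(-79) = (-121 + (-30 + (-11)**2 + 2*(-11)))*(-79) = (-121 + (-30 + 121 - 22))*(-79) = (-121 + 69)*(-79) = -52*(-79) = 4108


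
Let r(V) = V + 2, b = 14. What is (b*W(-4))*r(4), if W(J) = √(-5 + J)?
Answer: 252*I ≈ 252.0*I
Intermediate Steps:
r(V) = 2 + V
(b*W(-4))*r(4) = (14*√(-5 - 4))*(2 + 4) = (14*√(-9))*6 = (14*(3*I))*6 = (42*I)*6 = 252*I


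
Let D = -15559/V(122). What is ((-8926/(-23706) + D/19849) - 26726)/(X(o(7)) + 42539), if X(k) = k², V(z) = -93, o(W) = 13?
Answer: -48729990548344/77871376694439 ≈ -0.62578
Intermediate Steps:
D = 15559/93 (D = -15559/(-93) = -15559*(-1/93) = 15559/93 ≈ 167.30)
((-8926/(-23706) + D/19849) - 26726)/(X(o(7)) + 42539) = ((-8926/(-23706) + (15559/93)/19849) - 26726)/(13² + 42539) = ((-8926*(-1/23706) + (15559/93)*(1/19849)) - 26726)/(169 + 42539) = ((4463/11853 + 15559/1845957) - 26726)/42708 = (2807642306/7293376107 - 26726)*(1/42708) = -194919962193376/7293376107*1/42708 = -48729990548344/77871376694439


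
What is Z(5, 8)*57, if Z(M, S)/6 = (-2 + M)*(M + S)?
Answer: 13338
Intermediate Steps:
Z(M, S) = 6*(-2 + M)*(M + S) (Z(M, S) = 6*((-2 + M)*(M + S)) = 6*(-2 + M)*(M + S))
Z(5, 8)*57 = (-12*5 - 12*8 + 6*5**2 + 6*5*8)*57 = (-60 - 96 + 6*25 + 240)*57 = (-60 - 96 + 150 + 240)*57 = 234*57 = 13338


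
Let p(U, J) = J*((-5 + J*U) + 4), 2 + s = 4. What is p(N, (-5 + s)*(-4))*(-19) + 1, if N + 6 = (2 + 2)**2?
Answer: -27131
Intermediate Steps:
s = 2 (s = -2 + 4 = 2)
N = 10 (N = -6 + (2 + 2)**2 = -6 + 4**2 = -6 + 16 = 10)
p(U, J) = J*(-1 + J*U)
p(N, (-5 + s)*(-4))*(-19) + 1 = (((-5 + 2)*(-4))*(-1 + ((-5 + 2)*(-4))*10))*(-19) + 1 = ((-3*(-4))*(-1 - 3*(-4)*10))*(-19) + 1 = (12*(-1 + 12*10))*(-19) + 1 = (12*(-1 + 120))*(-19) + 1 = (12*119)*(-19) + 1 = 1428*(-19) + 1 = -27132 + 1 = -27131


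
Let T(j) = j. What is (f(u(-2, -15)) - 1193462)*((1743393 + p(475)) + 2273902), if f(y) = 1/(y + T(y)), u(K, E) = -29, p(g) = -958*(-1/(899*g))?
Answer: -118747266514472731401/24767450 ≈ -4.7945e+12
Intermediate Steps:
p(g) = 958/(899*g) (p(g) = -(-958)/(899*g) = 958/(899*g))
f(y) = 1/(2*y) (f(y) = 1/(y + y) = 1/(2*y))
(f(u(-2, -15)) - 1193462)*((1743393 + p(475)) + 2273902) = ((½)/(-29) - 1193462)*((1743393 + (958/899)/475) + 2273902) = ((½)*(-1/29) - 1193462)*((1743393 + (958/899)*(1/475)) + 2273902) = (-1/58 - 1193462)*((1743393 + 958/427025) + 2273902) = -69220797*(744472396783/427025 + 2273902)/58 = -69220797/58*1715485398333/427025 = -118747266514472731401/24767450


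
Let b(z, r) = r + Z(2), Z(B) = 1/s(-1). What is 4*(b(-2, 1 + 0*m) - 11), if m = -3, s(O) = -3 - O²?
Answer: -41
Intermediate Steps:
Z(B) = -¼ (Z(B) = 1/(-3 - 1*(-1)²) = 1/(-3 - 1*1) = 1/(-3 - 1) = 1/(-4) = -¼)
b(z, r) = -¼ + r (b(z, r) = r - ¼ = -¼ + r)
4*(b(-2, 1 + 0*m) - 11) = 4*((-¼ + (1 + 0*(-3))) - 11) = 4*((-¼ + (1 + 0)) - 11) = 4*((-¼ + 1) - 11) = 4*(¾ - 11) = 4*(-41/4) = -41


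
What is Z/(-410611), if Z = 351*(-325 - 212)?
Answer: 188487/410611 ≈ 0.45904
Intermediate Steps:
Z = -188487 (Z = 351*(-537) = -188487)
Z/(-410611) = -188487/(-410611) = -188487*(-1/410611) = 188487/410611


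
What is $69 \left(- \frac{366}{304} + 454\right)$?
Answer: $\frac{4748925}{152} \approx 31243.0$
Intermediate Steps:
$69 \left(- \frac{366}{304} + 454\right) = 69 \left(\left(-366\right) \frac{1}{304} + 454\right) = 69 \left(- \frac{183}{152} + 454\right) = 69 \cdot \frac{68825}{152} = \frac{4748925}{152}$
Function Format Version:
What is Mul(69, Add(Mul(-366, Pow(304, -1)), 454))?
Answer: Rational(4748925, 152) ≈ 31243.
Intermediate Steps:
Mul(69, Add(Mul(-366, Pow(304, -1)), 454)) = Mul(69, Add(Mul(-366, Rational(1, 304)), 454)) = Mul(69, Add(Rational(-183, 152), 454)) = Mul(69, Rational(68825, 152)) = Rational(4748925, 152)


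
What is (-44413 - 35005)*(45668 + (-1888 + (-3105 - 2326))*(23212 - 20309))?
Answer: 1683771911602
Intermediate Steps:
(-44413 - 35005)*(45668 + (-1888 + (-3105 - 2326))*(23212 - 20309)) = -79418*(45668 + (-1888 - 5431)*2903) = -79418*(45668 - 7319*2903) = -79418*(45668 - 21247057) = -79418*(-21201389) = 1683771911602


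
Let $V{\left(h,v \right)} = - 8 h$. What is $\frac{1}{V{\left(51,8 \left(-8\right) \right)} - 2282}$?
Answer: $- \frac{1}{2690} \approx -0.00037175$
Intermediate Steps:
$V{\left(h,v \right)} = - 8 h$
$\frac{1}{V{\left(51,8 \left(-8\right) \right)} - 2282} = \frac{1}{\left(-8\right) 51 - 2282} = \frac{1}{-408 - 2282} = \frac{1}{-2690} = - \frac{1}{2690}$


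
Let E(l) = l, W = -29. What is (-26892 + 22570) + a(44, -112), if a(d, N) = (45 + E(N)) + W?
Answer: -4418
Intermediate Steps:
a(d, N) = 16 + N (a(d, N) = (45 + N) - 29 = 16 + N)
(-26892 + 22570) + a(44, -112) = (-26892 + 22570) + (16 - 112) = -4322 - 96 = -4418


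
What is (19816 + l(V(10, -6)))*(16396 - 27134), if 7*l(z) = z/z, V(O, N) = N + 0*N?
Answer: -212785742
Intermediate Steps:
V(O, N) = N (V(O, N) = N + 0 = N)
l(z) = ⅐ (l(z) = (z/z)/7 = (⅐)*1 = ⅐)
(19816 + l(V(10, -6)))*(16396 - 27134) = (19816 + ⅐)*(16396 - 27134) = (138713/7)*(-10738) = -212785742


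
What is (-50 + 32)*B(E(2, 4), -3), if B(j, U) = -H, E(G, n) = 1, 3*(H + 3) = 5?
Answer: -24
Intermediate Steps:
H = -4/3 (H = -3 + (1/3)*5 = -3 + 5/3 = -4/3 ≈ -1.3333)
B(j, U) = 4/3 (B(j, U) = -1*(-4/3) = 4/3)
(-50 + 32)*B(E(2, 4), -3) = (-50 + 32)*(4/3) = -18*4/3 = -24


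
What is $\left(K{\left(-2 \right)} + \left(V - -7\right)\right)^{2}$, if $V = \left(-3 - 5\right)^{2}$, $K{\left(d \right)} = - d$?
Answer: $5329$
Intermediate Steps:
$V = 64$ ($V = \left(-8\right)^{2} = 64$)
$\left(K{\left(-2 \right)} + \left(V - -7\right)\right)^{2} = \left(\left(-1\right) \left(-2\right) + \left(64 - -7\right)\right)^{2} = \left(2 + \left(64 + 7\right)\right)^{2} = \left(2 + 71\right)^{2} = 73^{2} = 5329$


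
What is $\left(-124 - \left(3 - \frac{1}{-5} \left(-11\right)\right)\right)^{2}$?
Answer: $\frac{389376}{25} \approx 15575.0$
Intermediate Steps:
$\left(-124 - \left(3 - \frac{1}{-5} \left(-11\right)\right)\right)^{2} = \left(-124 - \frac{4}{5}\right)^{2} = \left(- \frac{624}{5}\right)^{2} = \frac{389376}{25}$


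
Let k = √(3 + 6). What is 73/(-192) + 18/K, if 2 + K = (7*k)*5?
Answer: -4063/19776 ≈ -0.20545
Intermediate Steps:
k = 3 (k = √9 = 3)
K = 103 (K = -2 + (7*3)*5 = -2 + 21*5 = -2 + 105 = 103)
73/(-192) + 18/K = 73/(-192) + 18/103 = 73*(-1/192) + 18*(1/103) = -73/192 + 18/103 = -4063/19776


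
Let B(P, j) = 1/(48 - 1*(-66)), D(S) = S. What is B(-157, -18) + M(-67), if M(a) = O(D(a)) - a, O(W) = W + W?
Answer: -7637/114 ≈ -66.991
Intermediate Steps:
B(P, j) = 1/114 (B(P, j) = 1/(48 + 66) = 1/114)
O(W) = 2*W
M(a) = a (M(a) = 2*a - a = a)
B(-157, -18) + M(-67) = 1/114 - 67 = -7637/114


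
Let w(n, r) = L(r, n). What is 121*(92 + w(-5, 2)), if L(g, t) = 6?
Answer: 11858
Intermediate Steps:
w(n, r) = 6
121*(92 + w(-5, 2)) = 121*(92 + 6) = 121*98 = 11858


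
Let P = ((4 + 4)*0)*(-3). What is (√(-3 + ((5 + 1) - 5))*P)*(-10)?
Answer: 0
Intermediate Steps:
P = 0 (P = (8*0)*(-3) = 0*(-3) = 0)
(√(-3 + ((5 + 1) - 5))*P)*(-10) = (√(-3 + ((5 + 1) - 5))*0)*(-10) = (√(-3 + (6 - 5))*0)*(-10) = (√(-3 + 1)*0)*(-10) = (√(-2)*0)*(-10) = ((I*√2)*0)*(-10) = 0*(-10) = 0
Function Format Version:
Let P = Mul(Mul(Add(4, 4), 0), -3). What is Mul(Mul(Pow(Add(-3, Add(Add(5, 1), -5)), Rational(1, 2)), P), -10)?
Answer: 0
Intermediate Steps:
P = 0 (P = Mul(Mul(8, 0), -3) = Mul(0, -3) = 0)
Mul(Mul(Pow(Add(-3, Add(Add(5, 1), -5)), Rational(1, 2)), P), -10) = Mul(Mul(Pow(Add(-3, Add(Add(5, 1), -5)), Rational(1, 2)), 0), -10) = Mul(Mul(Pow(Add(-3, Add(6, -5)), Rational(1, 2)), 0), -10) = Mul(Mul(Pow(Add(-3, 1), Rational(1, 2)), 0), -10) = Mul(Mul(Pow(-2, Rational(1, 2)), 0), -10) = Mul(Mul(Mul(I, Pow(2, Rational(1, 2))), 0), -10) = Mul(0, -10) = 0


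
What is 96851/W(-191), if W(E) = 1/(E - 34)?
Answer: -21791475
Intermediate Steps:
W(E) = 1/(-34 + E)
96851/W(-191) = 96851/(1/(-34 - 191)) = 96851/(1/(-225)) = 96851/(-1/225) = 96851*(-225) = -21791475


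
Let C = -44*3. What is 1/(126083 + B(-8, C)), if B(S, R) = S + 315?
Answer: 1/126390 ≈ 7.9120e-6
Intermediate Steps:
C = -132
B(S, R) = 315 + S
1/(126083 + B(-8, C)) = 1/(126083 + (315 - 8)) = 1/(126083 + 307) = 1/126390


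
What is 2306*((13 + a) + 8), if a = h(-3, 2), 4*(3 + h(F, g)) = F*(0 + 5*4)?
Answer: 6918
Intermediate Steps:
h(F, g) = -3 + 5*F (h(F, g) = -3 + (F*(0 + 5*4))/4 = -3 + (F*(0 + 20))/4 = -3 + (F*20)/4 = -3 + (20*F)/4 = -3 + 5*F)
a = -18 (a = -3 + 5*(-3) = -3 - 15 = -18)
2306*((13 + a) + 8) = 2306*((13 - 18) + 8) = 2306*(-5 + 8) = 2306*3 = 6918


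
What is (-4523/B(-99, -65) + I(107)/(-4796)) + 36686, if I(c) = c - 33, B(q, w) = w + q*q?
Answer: 428247097111/11673464 ≈ 36686.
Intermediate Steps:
B(q, w) = w + q**2
I(c) = -33 + c
(-4523/B(-99, -65) + I(107)/(-4796)) + 36686 = (-4523/(-65 + (-99)**2) + (-33 + 107)/(-4796)) + 36686 = (-4523/(-65 + 9801) + 74*(-1/4796)) + 36686 = (-4523/9736 - 37/2398) + 36686 = -5603193/11673464 + 36686 = 428247097111/11673464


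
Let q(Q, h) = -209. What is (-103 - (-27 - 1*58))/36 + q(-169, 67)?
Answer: -419/2 ≈ -209.50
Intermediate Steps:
(-103 - (-27 - 1*58))/36 + q(-169, 67) = (-103 - (-27 - 1*58))/36 - 209 = (-103 - (-27 - 58))*(1/36) - 209 = (-103 - 1*(-85))*(1/36) - 209 = (-103 + 85)*(1/36) - 209 = -18*1/36 - 209 = -½ - 209 = -419/2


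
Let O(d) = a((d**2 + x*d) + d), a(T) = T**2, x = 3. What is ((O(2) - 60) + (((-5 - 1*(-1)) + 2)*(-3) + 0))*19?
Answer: 1710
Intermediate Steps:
O(d) = (d**2 + 4*d)**2 (O(d) = ((d**2 + 3*d) + d)**2 = (d**2 + 4*d)**2)
((O(2) - 60) + (((-5 - 1*(-1)) + 2)*(-3) + 0))*19 = ((2**2*(4 + 2)**2 - 60) + (((-5 - 1*(-1)) + 2)*(-3) + 0))*19 = ((4*6**2 - 60) + (((-5 + 1) + 2)*(-3) + 0))*19 = ((4*36 - 60) + ((-4 + 2)*(-3) + 0))*19 = ((144 - 60) + (-2*(-3) + 0))*19 = (84 + (6 + 0))*19 = (84 + 6)*19 = 90*19 = 1710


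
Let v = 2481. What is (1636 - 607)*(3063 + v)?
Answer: 5704776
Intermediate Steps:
(1636 - 607)*(3063 + v) = (1636 - 607)*(3063 + 2481) = 1029*5544 = 5704776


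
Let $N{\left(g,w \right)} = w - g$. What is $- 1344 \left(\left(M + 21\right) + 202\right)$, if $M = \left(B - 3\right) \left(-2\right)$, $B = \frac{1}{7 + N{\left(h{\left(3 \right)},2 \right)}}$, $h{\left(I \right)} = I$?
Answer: $-307328$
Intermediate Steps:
$B = \frac{1}{6}$ ($B = \frac{1}{7 + \left(2 - 3\right)} = \frac{1}{7 - 1} = \frac{1}{6} \approx 0.16667$)
$M = \frac{17}{3}$ ($M = \left(\frac{1}{6} - 3\right) \left(-2\right) = \left(- \frac{17}{6}\right) \left(-2\right) = \frac{17}{3} \approx 5.6667$)
$- 1344 \left(\left(M + 21\right) + 202\right) = - 1344 \left(\left(\frac{17}{3} + 21\right) + 202\right) = - 1344 \left(\frac{80}{3} + 202\right) = \left(-1344\right) \frac{686}{3} = -307328$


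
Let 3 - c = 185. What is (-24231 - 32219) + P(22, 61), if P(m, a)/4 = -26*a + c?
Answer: -63522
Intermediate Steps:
c = -182 (c = 3 - 1*185 = 3 - 185 = -182)
P(m, a) = -728 - 104*a (P(m, a) = 4*(-26*a - 182) = 4*(-182 - 26*a) = -728 - 104*a)
(-24231 - 32219) + P(22, 61) = (-24231 - 32219) + (-728 - 104*61) = -56450 + (-728 - 6344) = -56450 - 7072 = -63522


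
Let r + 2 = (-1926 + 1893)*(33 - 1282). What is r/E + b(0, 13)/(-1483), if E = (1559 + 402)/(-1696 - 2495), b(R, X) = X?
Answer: -256161677888/2908163 ≈ -88084.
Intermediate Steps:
E = -1961/4191 (E = 1961/(-4191) = 1961*(-1/4191) = -1961/4191 ≈ -0.46791)
r = 41215 (r = -2 + (-1926 + 1893)*(33 - 1282) = -2 - 33*(-1249) = -2 + 41217 = 41215)
r/E + b(0, 13)/(-1483) = 41215/(-1961/4191) + 13/(-1483) = 41215*(-4191/1961) + 13*(-1/1483) = -172732065/1961 - 13/1483 = -256161677888/2908163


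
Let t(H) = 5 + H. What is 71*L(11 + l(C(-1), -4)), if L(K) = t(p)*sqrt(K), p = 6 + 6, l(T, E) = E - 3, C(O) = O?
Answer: 2414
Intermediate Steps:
l(T, E) = -3 + E
p = 12
L(K) = 17*sqrt(K) (L(K) = (5 + 12)*sqrt(K) = 17*sqrt(K))
71*L(11 + l(C(-1), -4)) = 71*(17*sqrt(11 + (-3 - 4))) = 71*(17*sqrt(11 - 7)) = 71*(17*sqrt(4)) = 71*(17*2) = 71*34 = 2414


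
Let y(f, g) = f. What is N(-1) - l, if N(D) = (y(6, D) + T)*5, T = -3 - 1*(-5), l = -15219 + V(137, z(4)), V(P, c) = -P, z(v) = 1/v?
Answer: 15396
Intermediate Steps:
l = -15356 (l = -15219 - 1*137 = -15219 - 137 = -15356)
T = 2 (T = -3 + 5 = 2)
N(D) = 40 (N(D) = (6 + 2)*5 = 8*5 = 40)
N(-1) - l = 40 - 1*(-15356) = 40 + 15356 = 15396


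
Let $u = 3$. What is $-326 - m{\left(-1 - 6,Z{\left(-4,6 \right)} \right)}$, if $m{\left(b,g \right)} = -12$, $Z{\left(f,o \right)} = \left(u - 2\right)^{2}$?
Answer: $-314$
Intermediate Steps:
$Z{\left(f,o \right)} = 1$ ($Z{\left(f,o \right)} = \left(3 - 2\right)^{2} = 1^{2} = 1$)
$-326 - m{\left(-1 - 6,Z{\left(-4,6 \right)} \right)} = -326 - -12 = -326 + 12 = -314$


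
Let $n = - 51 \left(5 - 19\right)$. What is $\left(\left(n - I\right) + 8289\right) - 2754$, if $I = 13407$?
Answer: $-7158$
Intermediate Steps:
$n = 714$ ($n = \left(-51\right) \left(-14\right) = 714$)
$\left(\left(n - I\right) + 8289\right) - 2754 = \left(\left(714 - 13407\right) + 8289\right) - 2754 = \left(-12693 + 8289\right) - 2754 = -4404 - 2754 = -7158$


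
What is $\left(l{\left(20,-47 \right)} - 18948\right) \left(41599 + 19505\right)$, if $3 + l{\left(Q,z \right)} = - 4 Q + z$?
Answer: $-1165742112$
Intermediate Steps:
$l{\left(Q,z \right)} = -3 + z - 4 Q$ ($l{\left(Q,z \right)} = -3 - \left(- z + 4 Q\right) = -3 + z - 4 Q$)
$\left(l{\left(20,-47 \right)} - 18948\right) \left(41599 + 19505\right) = \left(\left(-3 - 47 - 80\right) - 18948\right) \left(41599 + 19505\right) = \left(\left(-3 - 47 - 80\right) - 18948\right) 61104 = \left(-130 - 18948\right) 61104 = \left(-19078\right) 61104 = -1165742112$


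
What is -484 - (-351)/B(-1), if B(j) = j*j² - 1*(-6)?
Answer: -2069/5 ≈ -413.80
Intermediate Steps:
B(j) = 6 + j³ (B(j) = j³ + 6 = 6 + j³)
-484 - (-351)/B(-1) = -484 - (-351)/(6 + (-1)³) = -484 - (-351)/(6 - 1) = -484 - (-351)/5 = -484 - 1*(-351/5) = -484 + 351/5 = -2069/5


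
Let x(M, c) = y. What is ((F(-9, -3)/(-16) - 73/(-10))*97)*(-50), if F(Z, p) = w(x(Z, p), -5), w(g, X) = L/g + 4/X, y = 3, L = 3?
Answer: -282755/8 ≈ -35344.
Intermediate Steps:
x(M, c) = 3
w(g, X) = 3/g + 4/X
F(Z, p) = ⅕ (F(Z, p) = 3/3 + 4/(-5) = 3*(⅓) + 4*(-⅕) = 1 - ⅘ = ⅕)
((F(-9, -3)/(-16) - 73/(-10))*97)*(-50) = (((⅕)/(-16) - 73/(-10))*97)*(-50) = (((⅕)*(-1/16) - 73*(-⅒))*97)*(-50) = ((-1/80 + 73/10)*97)*(-50) = ((583/80)*97)*(-50) = (56551/80)*(-50) = -282755/8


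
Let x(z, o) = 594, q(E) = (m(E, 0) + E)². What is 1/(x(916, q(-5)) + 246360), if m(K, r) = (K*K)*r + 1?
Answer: 1/246954 ≈ 4.0493e-6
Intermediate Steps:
m(K, r) = 1 + r*K² (m(K, r) = K²*r + 1 = r*K² + 1 = 1 + r*K²)
q(E) = (1 + E)² (q(E) = ((1 + 0*E²) + E)² = ((1 + 0) + E)² = (1 + E)²)
1/(x(916, q(-5)) + 246360) = 1/(594 + 246360) = 1/246954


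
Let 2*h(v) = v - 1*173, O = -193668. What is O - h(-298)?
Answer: -386865/2 ≈ -1.9343e+5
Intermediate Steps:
h(v) = -173/2 + v/2 (h(v) = (v - 1*173)/2 = (v - 173)/2 = (-173 + v)/2 = -173/2 + v/2)
O - h(-298) = -193668 - (-173/2 + (½)*(-298)) = -193668 - (-173/2 - 149) = -193668 - 1*(-471/2) = -193668 + 471/2 = -386865/2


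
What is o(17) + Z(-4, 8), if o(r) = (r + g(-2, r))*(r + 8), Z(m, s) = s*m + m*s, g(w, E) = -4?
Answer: 261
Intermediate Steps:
Z(m, s) = 2*m*s (Z(m, s) = m*s + m*s = 2*m*s)
o(r) = (-4 + r)*(8 + r) (o(r) = (r - 4)*(r + 8) = (-4 + r)*(8 + r))
o(17) + Z(-4, 8) = (-32 + 17² + 4*17) + 2*(-4)*8 = (-32 + 289 + 68) - 64 = 325 - 64 = 261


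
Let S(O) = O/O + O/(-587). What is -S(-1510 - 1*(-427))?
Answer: -1670/587 ≈ -2.8450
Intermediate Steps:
S(O) = 1 - O/587 (S(O) = 1 + O*(-1/587) = 1 - O/587)
-S(-1510 - 1*(-427)) = -(1 - (-1510 - 1*(-427))/587) = -(1 - (-1510 + 427)/587) = -(1 - 1/587*(-1083)) = -(1 + 1083/587) = -1*1670/587 = -1670/587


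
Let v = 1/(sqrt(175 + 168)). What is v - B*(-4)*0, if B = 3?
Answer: sqrt(7)/49 ≈ 0.053995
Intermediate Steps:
v = sqrt(7)/49 (v = 1/(sqrt(343)) = 1/(7*sqrt(7)) = sqrt(7)/49 ≈ 0.053995)
v - B*(-4)*0 = sqrt(7)/49 - 3*(-4)*0 = sqrt(7)/49 - (-12)*0 = sqrt(7)/49 - 1*0 = sqrt(7)/49 + 0 = sqrt(7)/49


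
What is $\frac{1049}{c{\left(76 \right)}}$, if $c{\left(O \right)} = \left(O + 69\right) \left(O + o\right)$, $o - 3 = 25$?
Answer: $\frac{1049}{15080} \approx 0.069562$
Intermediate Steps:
$o = 28$ ($o = 3 + 25 = 28$)
$c{\left(O \right)} = \left(28 + O\right) \left(69 + O\right)$ ($c{\left(O \right)} = \left(O + 69\right) \left(O + 28\right) = \left(69 + O\right) \left(28 + O\right) = \left(28 + O\right) \left(69 + O\right)$)
$\frac{1049}{c{\left(76 \right)}} = \frac{1049}{1932 + 76^{2} + 97 \cdot 76} = \frac{1049}{1932 + 5776 + 7372} = \frac{1049}{15080}$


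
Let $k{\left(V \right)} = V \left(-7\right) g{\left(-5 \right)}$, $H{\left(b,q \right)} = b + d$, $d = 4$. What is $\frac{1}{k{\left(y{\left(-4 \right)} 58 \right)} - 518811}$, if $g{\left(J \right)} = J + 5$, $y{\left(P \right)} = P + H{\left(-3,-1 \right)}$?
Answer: $- \frac{1}{518811} \approx -1.9275 \cdot 10^{-6}$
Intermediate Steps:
$H{\left(b,q \right)} = 4 + b$ ($H{\left(b,q \right)} = b + 4 = 4 + b$)
$y{\left(P \right)} = 1 + P$ ($y{\left(P \right)} = P + \left(4 - 3\right) = P + 1 = 1 + P$)
$g{\left(J \right)} = 5 + J$
$k{\left(V \right)} = 0$ ($k{\left(V \right)} = V \left(-7\right) \left(5 - 5\right) = - 7 V 0 = 0$)
$\frac{1}{k{\left(y{\left(-4 \right)} 58 \right)} - 518811} = \frac{1}{0 - 518811} = \frac{1}{-518811} = - \frac{1}{518811}$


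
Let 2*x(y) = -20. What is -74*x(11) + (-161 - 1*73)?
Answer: 506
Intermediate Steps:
x(y) = -10 (x(y) = (½)*(-20) = -10)
-74*x(11) + (-161 - 1*73) = -74*(-10) + (-161 - 1*73) = 740 + (-161 - 73) = 740 - 234 = 506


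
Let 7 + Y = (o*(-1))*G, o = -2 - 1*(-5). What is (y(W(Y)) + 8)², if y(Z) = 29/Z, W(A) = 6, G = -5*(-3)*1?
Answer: 5929/36 ≈ 164.69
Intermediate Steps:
o = 3 (o = -2 + 5 = 3)
G = 15 (G = 15*1 = 15)
Y = -52 (Y = -7 + (3*(-1))*15 = -7 - 3*15 = -7 - 45 = -52)
(y(W(Y)) + 8)² = (29/6 + 8)² = (77/6)² = 5929/36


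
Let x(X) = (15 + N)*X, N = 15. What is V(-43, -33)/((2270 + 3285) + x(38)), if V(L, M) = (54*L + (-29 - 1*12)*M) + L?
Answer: -1012/6695 ≈ -0.15116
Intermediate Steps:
x(X) = 30*X (x(X) = (15 + 15)*X = 30*X)
V(L, M) = -41*M + 55*L (V(L, M) = (54*L + (-29 - 12)*M) + L = (54*L - 41*M) + L = (-41*M + 54*L) + L = -41*M + 55*L)
V(-43, -33)/((2270 + 3285) + x(38)) = (-41*(-33) + 55*(-43))/((2270 + 3285) + 30*38) = (1353 - 2365)/(5555 + 1140) = -1012/6695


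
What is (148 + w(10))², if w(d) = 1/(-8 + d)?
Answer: 88209/4 ≈ 22052.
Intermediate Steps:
(148 + w(10))² = (148 + 1/(-8 + 10))² = (148 + 1/2)² = (148 + ½)² = (297/2)² = 88209/4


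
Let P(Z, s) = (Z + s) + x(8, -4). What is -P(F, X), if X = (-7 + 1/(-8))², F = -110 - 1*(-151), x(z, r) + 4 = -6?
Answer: -5233/64 ≈ -81.766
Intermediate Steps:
x(z, r) = -10 (x(z, r) = -4 - 6 = -10)
F = 41 (F = -110 + 151 = 41)
X = 3249/64 (X = (-7 - ⅛)² = (-57/8)² = 3249/64 ≈ 50.766)
P(Z, s) = -10 + Z + s (P(Z, s) = (Z + s) - 10 = -10 + Z + s)
-P(F, X) = -(-10 + 41 + 3249/64) = -1*5233/64 = -5233/64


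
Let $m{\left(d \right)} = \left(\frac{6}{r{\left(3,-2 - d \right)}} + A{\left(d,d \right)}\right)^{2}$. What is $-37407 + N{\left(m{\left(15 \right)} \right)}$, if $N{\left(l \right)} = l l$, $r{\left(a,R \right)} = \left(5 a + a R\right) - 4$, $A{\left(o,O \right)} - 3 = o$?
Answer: $\frac{10258127601}{160000} \approx 64113.0$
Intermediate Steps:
$A{\left(o,O \right)} = 3 + o$
$r{\left(a,R \right)} = -4 + 5 a + R a$ ($r{\left(a,R \right)} = \left(5 a + R a\right) - 4 = -4 + 5 a + R a$)
$m{\left(d \right)} = \left(3 + d + \frac{6}{5 - 3 d}\right)^{2}$ ($m{\left(d \right)} = \left(\frac{6}{-4 + 5 \cdot 3 + \left(-2 - d\right) 3} + \left(3 + d\right)\right)^{2} = \left(\frac{6}{-4 + 15 - \left(6 + 3 d\right)} + \left(3 + d\right)\right)^{2} = \left(\frac{6}{5 - 3 d} + \left(3 + d\right)\right)^{2} = \left(3 + d + \frac{6}{5 - 3 d}\right)^{2}$)
$N{\left(l \right)} = l^{2}$
$-37407 + N{\left(m{\left(15 \right)} \right)} = -37407 + \left(\frac{\left(6 - \left(-5 + 3 \cdot 15\right) \left(3 + 15\right)\right)^{2}}{\left(-5 + 3 \cdot 15\right)^{2}}\right)^{2} = -37407 + \left(\frac{\left(6 - \left(-5 + 45\right) 18\right)^{2}}{\left(-5 + 45\right)^{2}}\right)^{2} = -37407 + \left(\frac{\left(6 - 40 \cdot 18\right)^{2}}{1600}\right)^{2} = -37407 + \left(\frac{\left(6 - 720\right)^{2}}{1600}\right)^{2} = -37407 + \left(\frac{\left(-714\right)^{2}}{1600}\right)^{2} = -37407 + \left(\frac{1}{1600} \cdot 509796\right)^{2} = -37407 + \left(\frac{127449}{400}\right)^{2} = -37407 + \frac{16243247601}{160000} = \frac{10258127601}{160000}$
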